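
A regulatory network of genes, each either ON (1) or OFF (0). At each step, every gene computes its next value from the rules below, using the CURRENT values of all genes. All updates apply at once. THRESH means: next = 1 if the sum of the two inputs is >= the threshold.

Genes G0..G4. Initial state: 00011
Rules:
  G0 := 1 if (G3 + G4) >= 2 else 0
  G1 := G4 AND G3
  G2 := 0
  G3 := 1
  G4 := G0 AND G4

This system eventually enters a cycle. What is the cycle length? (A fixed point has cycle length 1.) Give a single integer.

Step 0: 00011
Step 1: G0=(1+1>=2)=1 G1=G4&G3=1&1=1 G2=0(const) G3=1(const) G4=G0&G4=0&1=0 -> 11010
Step 2: G0=(1+0>=2)=0 G1=G4&G3=0&1=0 G2=0(const) G3=1(const) G4=G0&G4=1&0=0 -> 00010
Step 3: G0=(1+0>=2)=0 G1=G4&G3=0&1=0 G2=0(const) G3=1(const) G4=G0&G4=0&0=0 -> 00010
State from step 3 equals state from step 2 -> cycle length 1

Answer: 1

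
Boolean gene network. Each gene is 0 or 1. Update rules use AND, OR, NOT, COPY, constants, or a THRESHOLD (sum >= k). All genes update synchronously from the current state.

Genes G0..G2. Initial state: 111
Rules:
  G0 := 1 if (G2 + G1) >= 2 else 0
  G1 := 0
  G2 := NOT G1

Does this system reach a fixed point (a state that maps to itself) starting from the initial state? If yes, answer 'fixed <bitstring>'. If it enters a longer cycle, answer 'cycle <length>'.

Answer: fixed 001

Derivation:
Step 0: 111
Step 1: G0=(1+1>=2)=1 G1=0(const) G2=NOT G1=NOT 1=0 -> 100
Step 2: G0=(0+0>=2)=0 G1=0(const) G2=NOT G1=NOT 0=1 -> 001
Step 3: G0=(1+0>=2)=0 G1=0(const) G2=NOT G1=NOT 0=1 -> 001
Fixed point reached at step 2: 001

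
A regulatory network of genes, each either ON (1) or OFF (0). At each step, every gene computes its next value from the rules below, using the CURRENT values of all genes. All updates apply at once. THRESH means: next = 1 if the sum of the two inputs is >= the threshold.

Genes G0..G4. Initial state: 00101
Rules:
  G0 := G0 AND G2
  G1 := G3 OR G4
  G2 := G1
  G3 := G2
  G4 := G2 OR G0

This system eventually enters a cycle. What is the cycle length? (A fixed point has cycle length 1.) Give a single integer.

Answer: 3

Derivation:
Step 0: 00101
Step 1: G0=G0&G2=0&1=0 G1=G3|G4=0|1=1 G2=G1=0 G3=G2=1 G4=G2|G0=1|0=1 -> 01011
Step 2: G0=G0&G2=0&0=0 G1=G3|G4=1|1=1 G2=G1=1 G3=G2=0 G4=G2|G0=0|0=0 -> 01100
Step 3: G0=G0&G2=0&1=0 G1=G3|G4=0|0=0 G2=G1=1 G3=G2=1 G4=G2|G0=1|0=1 -> 00111
Step 4: G0=G0&G2=0&1=0 G1=G3|G4=1|1=1 G2=G1=0 G3=G2=1 G4=G2|G0=1|0=1 -> 01011
State from step 4 equals state from step 1 -> cycle length 3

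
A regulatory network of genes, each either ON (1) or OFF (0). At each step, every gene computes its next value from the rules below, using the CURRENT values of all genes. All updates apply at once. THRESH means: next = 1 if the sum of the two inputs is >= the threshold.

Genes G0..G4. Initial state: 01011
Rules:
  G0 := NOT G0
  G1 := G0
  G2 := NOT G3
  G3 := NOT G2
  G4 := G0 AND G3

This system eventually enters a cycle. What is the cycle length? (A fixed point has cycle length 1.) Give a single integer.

Answer: 2

Derivation:
Step 0: 01011
Step 1: G0=NOT G0=NOT 0=1 G1=G0=0 G2=NOT G3=NOT 1=0 G3=NOT G2=NOT 0=1 G4=G0&G3=0&1=0 -> 10010
Step 2: G0=NOT G0=NOT 1=0 G1=G0=1 G2=NOT G3=NOT 1=0 G3=NOT G2=NOT 0=1 G4=G0&G3=1&1=1 -> 01011
State from step 2 equals state from step 0 -> cycle length 2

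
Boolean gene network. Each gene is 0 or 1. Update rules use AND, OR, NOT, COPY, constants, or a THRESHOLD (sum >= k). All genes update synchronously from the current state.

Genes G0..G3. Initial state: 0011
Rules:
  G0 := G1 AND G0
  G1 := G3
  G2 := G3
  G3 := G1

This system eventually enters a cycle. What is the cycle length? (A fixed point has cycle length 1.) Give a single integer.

Step 0: 0011
Step 1: G0=G1&G0=0&0=0 G1=G3=1 G2=G3=1 G3=G1=0 -> 0110
Step 2: G0=G1&G0=1&0=0 G1=G3=0 G2=G3=0 G3=G1=1 -> 0001
Step 3: G0=G1&G0=0&0=0 G1=G3=1 G2=G3=1 G3=G1=0 -> 0110
State from step 3 equals state from step 1 -> cycle length 2

Answer: 2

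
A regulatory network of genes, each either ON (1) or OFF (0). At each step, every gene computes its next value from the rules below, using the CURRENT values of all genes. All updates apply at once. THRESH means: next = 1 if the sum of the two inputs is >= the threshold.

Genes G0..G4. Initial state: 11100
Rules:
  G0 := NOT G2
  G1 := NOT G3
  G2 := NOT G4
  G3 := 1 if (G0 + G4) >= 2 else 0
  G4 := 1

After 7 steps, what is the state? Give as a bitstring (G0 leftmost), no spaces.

Step 1: G0=NOT G2=NOT 1=0 G1=NOT G3=NOT 0=1 G2=NOT G4=NOT 0=1 G3=(1+0>=2)=0 G4=1(const) -> 01101
Step 2: G0=NOT G2=NOT 1=0 G1=NOT G3=NOT 0=1 G2=NOT G4=NOT 1=0 G3=(0+1>=2)=0 G4=1(const) -> 01001
Step 3: G0=NOT G2=NOT 0=1 G1=NOT G3=NOT 0=1 G2=NOT G4=NOT 1=0 G3=(0+1>=2)=0 G4=1(const) -> 11001
Step 4: G0=NOT G2=NOT 0=1 G1=NOT G3=NOT 0=1 G2=NOT G4=NOT 1=0 G3=(1+1>=2)=1 G4=1(const) -> 11011
Step 5: G0=NOT G2=NOT 0=1 G1=NOT G3=NOT 1=0 G2=NOT G4=NOT 1=0 G3=(1+1>=2)=1 G4=1(const) -> 10011
Step 6: G0=NOT G2=NOT 0=1 G1=NOT G3=NOT 1=0 G2=NOT G4=NOT 1=0 G3=(1+1>=2)=1 G4=1(const) -> 10011
Step 7: G0=NOT G2=NOT 0=1 G1=NOT G3=NOT 1=0 G2=NOT G4=NOT 1=0 G3=(1+1>=2)=1 G4=1(const) -> 10011

10011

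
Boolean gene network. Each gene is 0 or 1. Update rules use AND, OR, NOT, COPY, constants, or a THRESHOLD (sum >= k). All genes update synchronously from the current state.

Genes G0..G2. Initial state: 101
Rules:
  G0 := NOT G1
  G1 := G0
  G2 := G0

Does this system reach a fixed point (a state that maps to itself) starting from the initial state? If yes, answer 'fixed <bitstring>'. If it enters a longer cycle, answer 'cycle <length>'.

Step 0: 101
Step 1: G0=NOT G1=NOT 0=1 G1=G0=1 G2=G0=1 -> 111
Step 2: G0=NOT G1=NOT 1=0 G1=G0=1 G2=G0=1 -> 011
Step 3: G0=NOT G1=NOT 1=0 G1=G0=0 G2=G0=0 -> 000
Step 4: G0=NOT G1=NOT 0=1 G1=G0=0 G2=G0=0 -> 100
Step 5: G0=NOT G1=NOT 0=1 G1=G0=1 G2=G0=1 -> 111
Cycle of length 4 starting at step 1 -> no fixed point

Answer: cycle 4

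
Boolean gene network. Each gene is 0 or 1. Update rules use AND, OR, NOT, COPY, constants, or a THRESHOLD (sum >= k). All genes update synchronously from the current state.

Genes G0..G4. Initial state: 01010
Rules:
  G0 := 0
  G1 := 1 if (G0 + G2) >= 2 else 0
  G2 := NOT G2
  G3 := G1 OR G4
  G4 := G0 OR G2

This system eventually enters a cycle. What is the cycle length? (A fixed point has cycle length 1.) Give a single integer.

Step 0: 01010
Step 1: G0=0(const) G1=(0+0>=2)=0 G2=NOT G2=NOT 0=1 G3=G1|G4=1|0=1 G4=G0|G2=0|0=0 -> 00110
Step 2: G0=0(const) G1=(0+1>=2)=0 G2=NOT G2=NOT 1=0 G3=G1|G4=0|0=0 G4=G0|G2=0|1=1 -> 00001
Step 3: G0=0(const) G1=(0+0>=2)=0 G2=NOT G2=NOT 0=1 G3=G1|G4=0|1=1 G4=G0|G2=0|0=0 -> 00110
State from step 3 equals state from step 1 -> cycle length 2

Answer: 2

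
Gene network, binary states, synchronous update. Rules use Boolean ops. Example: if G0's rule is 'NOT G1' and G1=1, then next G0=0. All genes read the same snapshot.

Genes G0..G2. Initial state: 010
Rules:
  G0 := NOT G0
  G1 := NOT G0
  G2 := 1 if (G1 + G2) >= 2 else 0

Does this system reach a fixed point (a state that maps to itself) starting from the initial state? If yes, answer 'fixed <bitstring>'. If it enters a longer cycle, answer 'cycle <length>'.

Answer: cycle 2

Derivation:
Step 0: 010
Step 1: G0=NOT G0=NOT 0=1 G1=NOT G0=NOT 0=1 G2=(1+0>=2)=0 -> 110
Step 2: G0=NOT G0=NOT 1=0 G1=NOT G0=NOT 1=0 G2=(1+0>=2)=0 -> 000
Step 3: G0=NOT G0=NOT 0=1 G1=NOT G0=NOT 0=1 G2=(0+0>=2)=0 -> 110
Cycle of length 2 starting at step 1 -> no fixed point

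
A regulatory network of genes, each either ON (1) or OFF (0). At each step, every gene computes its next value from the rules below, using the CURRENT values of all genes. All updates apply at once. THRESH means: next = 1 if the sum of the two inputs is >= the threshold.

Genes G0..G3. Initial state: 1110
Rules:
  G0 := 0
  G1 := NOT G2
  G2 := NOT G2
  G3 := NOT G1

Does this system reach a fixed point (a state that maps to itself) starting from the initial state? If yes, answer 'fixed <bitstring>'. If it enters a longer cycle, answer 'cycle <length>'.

Step 0: 1110
Step 1: G0=0(const) G1=NOT G2=NOT 1=0 G2=NOT G2=NOT 1=0 G3=NOT G1=NOT 1=0 -> 0000
Step 2: G0=0(const) G1=NOT G2=NOT 0=1 G2=NOT G2=NOT 0=1 G3=NOT G1=NOT 0=1 -> 0111
Step 3: G0=0(const) G1=NOT G2=NOT 1=0 G2=NOT G2=NOT 1=0 G3=NOT G1=NOT 1=0 -> 0000
Cycle of length 2 starting at step 1 -> no fixed point

Answer: cycle 2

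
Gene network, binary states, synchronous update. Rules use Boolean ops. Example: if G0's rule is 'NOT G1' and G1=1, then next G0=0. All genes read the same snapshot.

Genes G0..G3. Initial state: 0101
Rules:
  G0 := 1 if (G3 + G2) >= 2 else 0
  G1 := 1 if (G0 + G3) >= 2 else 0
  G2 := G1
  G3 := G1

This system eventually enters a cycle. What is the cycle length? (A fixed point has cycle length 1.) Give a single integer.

Answer: 1

Derivation:
Step 0: 0101
Step 1: G0=(1+0>=2)=0 G1=(0+1>=2)=0 G2=G1=1 G3=G1=1 -> 0011
Step 2: G0=(1+1>=2)=1 G1=(0+1>=2)=0 G2=G1=0 G3=G1=0 -> 1000
Step 3: G0=(0+0>=2)=0 G1=(1+0>=2)=0 G2=G1=0 G3=G1=0 -> 0000
Step 4: G0=(0+0>=2)=0 G1=(0+0>=2)=0 G2=G1=0 G3=G1=0 -> 0000
State from step 4 equals state from step 3 -> cycle length 1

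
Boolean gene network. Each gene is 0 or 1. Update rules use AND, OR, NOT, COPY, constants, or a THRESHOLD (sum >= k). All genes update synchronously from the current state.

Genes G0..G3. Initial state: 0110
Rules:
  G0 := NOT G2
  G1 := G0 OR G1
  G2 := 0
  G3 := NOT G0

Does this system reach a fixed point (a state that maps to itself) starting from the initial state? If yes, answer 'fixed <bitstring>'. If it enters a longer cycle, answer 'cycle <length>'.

Answer: fixed 1100

Derivation:
Step 0: 0110
Step 1: G0=NOT G2=NOT 1=0 G1=G0|G1=0|1=1 G2=0(const) G3=NOT G0=NOT 0=1 -> 0101
Step 2: G0=NOT G2=NOT 0=1 G1=G0|G1=0|1=1 G2=0(const) G3=NOT G0=NOT 0=1 -> 1101
Step 3: G0=NOT G2=NOT 0=1 G1=G0|G1=1|1=1 G2=0(const) G3=NOT G0=NOT 1=0 -> 1100
Step 4: G0=NOT G2=NOT 0=1 G1=G0|G1=1|1=1 G2=0(const) G3=NOT G0=NOT 1=0 -> 1100
Fixed point reached at step 3: 1100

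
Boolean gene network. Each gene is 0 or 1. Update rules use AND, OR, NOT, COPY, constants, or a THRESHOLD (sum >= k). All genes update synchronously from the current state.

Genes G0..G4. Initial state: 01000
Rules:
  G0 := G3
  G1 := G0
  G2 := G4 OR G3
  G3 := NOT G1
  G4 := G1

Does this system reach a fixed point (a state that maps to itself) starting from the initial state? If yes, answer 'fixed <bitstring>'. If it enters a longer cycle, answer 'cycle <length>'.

Step 0: 01000
Step 1: G0=G3=0 G1=G0=0 G2=G4|G3=0|0=0 G3=NOT G1=NOT 1=0 G4=G1=1 -> 00001
Step 2: G0=G3=0 G1=G0=0 G2=G4|G3=1|0=1 G3=NOT G1=NOT 0=1 G4=G1=0 -> 00110
Step 3: G0=G3=1 G1=G0=0 G2=G4|G3=0|1=1 G3=NOT G1=NOT 0=1 G4=G1=0 -> 10110
Step 4: G0=G3=1 G1=G0=1 G2=G4|G3=0|1=1 G3=NOT G1=NOT 0=1 G4=G1=0 -> 11110
Step 5: G0=G3=1 G1=G0=1 G2=G4|G3=0|1=1 G3=NOT G1=NOT 1=0 G4=G1=1 -> 11101
Step 6: G0=G3=0 G1=G0=1 G2=G4|G3=1|0=1 G3=NOT G1=NOT 1=0 G4=G1=1 -> 01101
Step 7: G0=G3=0 G1=G0=0 G2=G4|G3=1|0=1 G3=NOT G1=NOT 1=0 G4=G1=1 -> 00101
Step 8: G0=G3=0 G1=G0=0 G2=G4|G3=1|0=1 G3=NOT G1=NOT 0=1 G4=G1=0 -> 00110
Cycle of length 6 starting at step 2 -> no fixed point

Answer: cycle 6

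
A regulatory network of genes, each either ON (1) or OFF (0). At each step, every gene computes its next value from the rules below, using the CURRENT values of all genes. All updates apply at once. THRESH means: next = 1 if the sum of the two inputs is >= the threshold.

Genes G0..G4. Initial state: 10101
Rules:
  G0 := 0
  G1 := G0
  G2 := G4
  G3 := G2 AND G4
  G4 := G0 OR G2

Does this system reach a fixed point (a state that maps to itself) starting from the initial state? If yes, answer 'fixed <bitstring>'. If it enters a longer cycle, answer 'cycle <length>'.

Answer: fixed 00111

Derivation:
Step 0: 10101
Step 1: G0=0(const) G1=G0=1 G2=G4=1 G3=G2&G4=1&1=1 G4=G0|G2=1|1=1 -> 01111
Step 2: G0=0(const) G1=G0=0 G2=G4=1 G3=G2&G4=1&1=1 G4=G0|G2=0|1=1 -> 00111
Step 3: G0=0(const) G1=G0=0 G2=G4=1 G3=G2&G4=1&1=1 G4=G0|G2=0|1=1 -> 00111
Fixed point reached at step 2: 00111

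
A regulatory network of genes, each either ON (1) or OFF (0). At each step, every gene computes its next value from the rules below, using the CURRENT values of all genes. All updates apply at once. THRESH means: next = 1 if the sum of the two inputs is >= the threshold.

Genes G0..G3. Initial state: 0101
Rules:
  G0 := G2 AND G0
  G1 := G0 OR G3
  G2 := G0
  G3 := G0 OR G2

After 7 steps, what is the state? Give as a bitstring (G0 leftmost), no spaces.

Step 1: G0=G2&G0=0&0=0 G1=G0|G3=0|1=1 G2=G0=0 G3=G0|G2=0|0=0 -> 0100
Step 2: G0=G2&G0=0&0=0 G1=G0|G3=0|0=0 G2=G0=0 G3=G0|G2=0|0=0 -> 0000
Step 3: G0=G2&G0=0&0=0 G1=G0|G3=0|0=0 G2=G0=0 G3=G0|G2=0|0=0 -> 0000
Step 4: G0=G2&G0=0&0=0 G1=G0|G3=0|0=0 G2=G0=0 G3=G0|G2=0|0=0 -> 0000
Step 5: G0=G2&G0=0&0=0 G1=G0|G3=0|0=0 G2=G0=0 G3=G0|G2=0|0=0 -> 0000
Step 6: G0=G2&G0=0&0=0 G1=G0|G3=0|0=0 G2=G0=0 G3=G0|G2=0|0=0 -> 0000
Step 7: G0=G2&G0=0&0=0 G1=G0|G3=0|0=0 G2=G0=0 G3=G0|G2=0|0=0 -> 0000

0000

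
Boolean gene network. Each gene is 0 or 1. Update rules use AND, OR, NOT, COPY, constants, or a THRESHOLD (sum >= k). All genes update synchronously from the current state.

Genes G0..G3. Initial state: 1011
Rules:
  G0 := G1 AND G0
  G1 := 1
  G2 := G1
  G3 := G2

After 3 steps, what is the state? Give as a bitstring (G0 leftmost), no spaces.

Step 1: G0=G1&G0=0&1=0 G1=1(const) G2=G1=0 G3=G2=1 -> 0101
Step 2: G0=G1&G0=1&0=0 G1=1(const) G2=G1=1 G3=G2=0 -> 0110
Step 3: G0=G1&G0=1&0=0 G1=1(const) G2=G1=1 G3=G2=1 -> 0111

0111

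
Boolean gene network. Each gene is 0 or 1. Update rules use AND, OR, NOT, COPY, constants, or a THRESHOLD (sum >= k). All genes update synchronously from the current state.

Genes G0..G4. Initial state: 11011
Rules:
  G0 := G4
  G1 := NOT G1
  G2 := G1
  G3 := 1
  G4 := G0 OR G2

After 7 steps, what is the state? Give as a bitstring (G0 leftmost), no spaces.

Step 1: G0=G4=1 G1=NOT G1=NOT 1=0 G2=G1=1 G3=1(const) G4=G0|G2=1|0=1 -> 10111
Step 2: G0=G4=1 G1=NOT G1=NOT 0=1 G2=G1=0 G3=1(const) G4=G0|G2=1|1=1 -> 11011
Step 3: G0=G4=1 G1=NOT G1=NOT 1=0 G2=G1=1 G3=1(const) G4=G0|G2=1|0=1 -> 10111
Step 4: G0=G4=1 G1=NOT G1=NOT 0=1 G2=G1=0 G3=1(const) G4=G0|G2=1|1=1 -> 11011
Step 5: G0=G4=1 G1=NOT G1=NOT 1=0 G2=G1=1 G3=1(const) G4=G0|G2=1|0=1 -> 10111
Step 6: G0=G4=1 G1=NOT G1=NOT 0=1 G2=G1=0 G3=1(const) G4=G0|G2=1|1=1 -> 11011
Step 7: G0=G4=1 G1=NOT G1=NOT 1=0 G2=G1=1 G3=1(const) G4=G0|G2=1|0=1 -> 10111

10111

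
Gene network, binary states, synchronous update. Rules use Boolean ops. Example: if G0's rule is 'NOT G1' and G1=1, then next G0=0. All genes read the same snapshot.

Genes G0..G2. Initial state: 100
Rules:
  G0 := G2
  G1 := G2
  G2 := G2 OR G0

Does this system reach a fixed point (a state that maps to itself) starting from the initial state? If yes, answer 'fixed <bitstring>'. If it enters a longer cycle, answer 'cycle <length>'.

Step 0: 100
Step 1: G0=G2=0 G1=G2=0 G2=G2|G0=0|1=1 -> 001
Step 2: G0=G2=1 G1=G2=1 G2=G2|G0=1|0=1 -> 111
Step 3: G0=G2=1 G1=G2=1 G2=G2|G0=1|1=1 -> 111
Fixed point reached at step 2: 111

Answer: fixed 111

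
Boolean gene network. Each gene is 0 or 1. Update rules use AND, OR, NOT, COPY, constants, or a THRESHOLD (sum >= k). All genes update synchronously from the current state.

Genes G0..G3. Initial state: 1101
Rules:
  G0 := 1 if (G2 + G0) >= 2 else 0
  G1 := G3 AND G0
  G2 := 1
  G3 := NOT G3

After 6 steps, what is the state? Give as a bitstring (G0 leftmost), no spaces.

Step 1: G0=(0+1>=2)=0 G1=G3&G0=1&1=1 G2=1(const) G3=NOT G3=NOT 1=0 -> 0110
Step 2: G0=(1+0>=2)=0 G1=G3&G0=0&0=0 G2=1(const) G3=NOT G3=NOT 0=1 -> 0011
Step 3: G0=(1+0>=2)=0 G1=G3&G0=1&0=0 G2=1(const) G3=NOT G3=NOT 1=0 -> 0010
Step 4: G0=(1+0>=2)=0 G1=G3&G0=0&0=0 G2=1(const) G3=NOT G3=NOT 0=1 -> 0011
Step 5: G0=(1+0>=2)=0 G1=G3&G0=1&0=0 G2=1(const) G3=NOT G3=NOT 1=0 -> 0010
Step 6: G0=(1+0>=2)=0 G1=G3&G0=0&0=0 G2=1(const) G3=NOT G3=NOT 0=1 -> 0011

0011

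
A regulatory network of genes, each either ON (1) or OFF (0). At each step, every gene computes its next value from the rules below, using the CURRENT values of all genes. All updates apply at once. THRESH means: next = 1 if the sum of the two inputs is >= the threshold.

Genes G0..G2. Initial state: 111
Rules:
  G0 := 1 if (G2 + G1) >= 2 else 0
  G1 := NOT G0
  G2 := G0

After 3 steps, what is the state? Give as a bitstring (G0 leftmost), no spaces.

Step 1: G0=(1+1>=2)=1 G1=NOT G0=NOT 1=0 G2=G0=1 -> 101
Step 2: G0=(1+0>=2)=0 G1=NOT G0=NOT 1=0 G2=G0=1 -> 001
Step 3: G0=(1+0>=2)=0 G1=NOT G0=NOT 0=1 G2=G0=0 -> 010

010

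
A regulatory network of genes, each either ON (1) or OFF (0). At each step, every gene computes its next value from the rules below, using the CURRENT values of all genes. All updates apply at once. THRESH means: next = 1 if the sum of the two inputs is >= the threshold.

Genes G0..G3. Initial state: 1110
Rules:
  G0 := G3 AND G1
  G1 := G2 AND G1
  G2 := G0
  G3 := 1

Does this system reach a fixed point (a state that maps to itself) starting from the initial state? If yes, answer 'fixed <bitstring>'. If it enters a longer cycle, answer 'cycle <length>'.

Answer: fixed 0001

Derivation:
Step 0: 1110
Step 1: G0=G3&G1=0&1=0 G1=G2&G1=1&1=1 G2=G0=1 G3=1(const) -> 0111
Step 2: G0=G3&G1=1&1=1 G1=G2&G1=1&1=1 G2=G0=0 G3=1(const) -> 1101
Step 3: G0=G3&G1=1&1=1 G1=G2&G1=0&1=0 G2=G0=1 G3=1(const) -> 1011
Step 4: G0=G3&G1=1&0=0 G1=G2&G1=1&0=0 G2=G0=1 G3=1(const) -> 0011
Step 5: G0=G3&G1=1&0=0 G1=G2&G1=1&0=0 G2=G0=0 G3=1(const) -> 0001
Step 6: G0=G3&G1=1&0=0 G1=G2&G1=0&0=0 G2=G0=0 G3=1(const) -> 0001
Fixed point reached at step 5: 0001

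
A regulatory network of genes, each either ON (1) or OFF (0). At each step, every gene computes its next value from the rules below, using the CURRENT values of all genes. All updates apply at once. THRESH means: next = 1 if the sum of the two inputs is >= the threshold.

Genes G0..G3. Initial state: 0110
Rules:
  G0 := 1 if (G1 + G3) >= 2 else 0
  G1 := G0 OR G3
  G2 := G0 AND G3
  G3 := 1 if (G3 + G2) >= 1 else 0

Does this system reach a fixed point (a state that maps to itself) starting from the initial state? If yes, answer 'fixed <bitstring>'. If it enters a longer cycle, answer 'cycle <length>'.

Step 0: 0110
Step 1: G0=(1+0>=2)=0 G1=G0|G3=0|0=0 G2=G0&G3=0&0=0 G3=(0+1>=1)=1 -> 0001
Step 2: G0=(0+1>=2)=0 G1=G0|G3=0|1=1 G2=G0&G3=0&1=0 G3=(1+0>=1)=1 -> 0101
Step 3: G0=(1+1>=2)=1 G1=G0|G3=0|1=1 G2=G0&G3=0&1=0 G3=(1+0>=1)=1 -> 1101
Step 4: G0=(1+1>=2)=1 G1=G0|G3=1|1=1 G2=G0&G3=1&1=1 G3=(1+0>=1)=1 -> 1111
Step 5: G0=(1+1>=2)=1 G1=G0|G3=1|1=1 G2=G0&G3=1&1=1 G3=(1+1>=1)=1 -> 1111
Fixed point reached at step 4: 1111

Answer: fixed 1111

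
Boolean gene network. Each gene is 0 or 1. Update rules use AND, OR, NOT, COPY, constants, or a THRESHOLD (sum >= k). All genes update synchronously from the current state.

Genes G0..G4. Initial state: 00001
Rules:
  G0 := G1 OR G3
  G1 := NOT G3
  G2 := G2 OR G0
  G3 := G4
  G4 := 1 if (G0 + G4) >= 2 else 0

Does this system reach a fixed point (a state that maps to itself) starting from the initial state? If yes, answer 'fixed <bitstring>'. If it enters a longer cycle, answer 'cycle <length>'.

Step 0: 00001
Step 1: G0=G1|G3=0|0=0 G1=NOT G3=NOT 0=1 G2=G2|G0=0|0=0 G3=G4=1 G4=(0+1>=2)=0 -> 01010
Step 2: G0=G1|G3=1|1=1 G1=NOT G3=NOT 1=0 G2=G2|G0=0|0=0 G3=G4=0 G4=(0+0>=2)=0 -> 10000
Step 3: G0=G1|G3=0|0=0 G1=NOT G3=NOT 0=1 G2=G2|G0=0|1=1 G3=G4=0 G4=(1+0>=2)=0 -> 01100
Step 4: G0=G1|G3=1|0=1 G1=NOT G3=NOT 0=1 G2=G2|G0=1|0=1 G3=G4=0 G4=(0+0>=2)=0 -> 11100
Step 5: G0=G1|G3=1|0=1 G1=NOT G3=NOT 0=1 G2=G2|G0=1|1=1 G3=G4=0 G4=(1+0>=2)=0 -> 11100
Fixed point reached at step 4: 11100

Answer: fixed 11100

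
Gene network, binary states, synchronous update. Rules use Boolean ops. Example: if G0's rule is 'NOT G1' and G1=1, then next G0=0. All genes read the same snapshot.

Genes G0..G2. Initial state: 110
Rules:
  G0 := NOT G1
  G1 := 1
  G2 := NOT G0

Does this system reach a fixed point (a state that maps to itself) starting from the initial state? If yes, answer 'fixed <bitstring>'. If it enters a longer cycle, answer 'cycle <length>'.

Answer: fixed 011

Derivation:
Step 0: 110
Step 1: G0=NOT G1=NOT 1=0 G1=1(const) G2=NOT G0=NOT 1=0 -> 010
Step 2: G0=NOT G1=NOT 1=0 G1=1(const) G2=NOT G0=NOT 0=1 -> 011
Step 3: G0=NOT G1=NOT 1=0 G1=1(const) G2=NOT G0=NOT 0=1 -> 011
Fixed point reached at step 2: 011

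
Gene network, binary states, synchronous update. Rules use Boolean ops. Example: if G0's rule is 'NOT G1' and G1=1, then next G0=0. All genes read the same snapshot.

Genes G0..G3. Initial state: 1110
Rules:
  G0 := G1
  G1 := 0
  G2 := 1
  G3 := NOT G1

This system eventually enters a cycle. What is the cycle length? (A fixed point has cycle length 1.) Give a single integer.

Step 0: 1110
Step 1: G0=G1=1 G1=0(const) G2=1(const) G3=NOT G1=NOT 1=0 -> 1010
Step 2: G0=G1=0 G1=0(const) G2=1(const) G3=NOT G1=NOT 0=1 -> 0011
Step 3: G0=G1=0 G1=0(const) G2=1(const) G3=NOT G1=NOT 0=1 -> 0011
State from step 3 equals state from step 2 -> cycle length 1

Answer: 1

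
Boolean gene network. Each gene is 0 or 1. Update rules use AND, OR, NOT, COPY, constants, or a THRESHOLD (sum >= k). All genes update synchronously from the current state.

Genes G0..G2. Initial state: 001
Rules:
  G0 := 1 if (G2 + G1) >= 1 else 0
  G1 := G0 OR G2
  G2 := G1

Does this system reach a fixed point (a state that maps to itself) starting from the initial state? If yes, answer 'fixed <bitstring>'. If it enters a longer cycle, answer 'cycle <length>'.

Answer: fixed 111

Derivation:
Step 0: 001
Step 1: G0=(1+0>=1)=1 G1=G0|G2=0|1=1 G2=G1=0 -> 110
Step 2: G0=(0+1>=1)=1 G1=G0|G2=1|0=1 G2=G1=1 -> 111
Step 3: G0=(1+1>=1)=1 G1=G0|G2=1|1=1 G2=G1=1 -> 111
Fixed point reached at step 2: 111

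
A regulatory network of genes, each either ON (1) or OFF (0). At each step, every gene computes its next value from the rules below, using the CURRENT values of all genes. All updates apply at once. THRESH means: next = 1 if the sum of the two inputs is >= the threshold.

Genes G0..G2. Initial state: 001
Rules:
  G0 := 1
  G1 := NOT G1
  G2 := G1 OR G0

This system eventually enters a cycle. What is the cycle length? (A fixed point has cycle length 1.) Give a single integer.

Answer: 2

Derivation:
Step 0: 001
Step 1: G0=1(const) G1=NOT G1=NOT 0=1 G2=G1|G0=0|0=0 -> 110
Step 2: G0=1(const) G1=NOT G1=NOT 1=0 G2=G1|G0=1|1=1 -> 101
Step 3: G0=1(const) G1=NOT G1=NOT 0=1 G2=G1|G0=0|1=1 -> 111
Step 4: G0=1(const) G1=NOT G1=NOT 1=0 G2=G1|G0=1|1=1 -> 101
State from step 4 equals state from step 2 -> cycle length 2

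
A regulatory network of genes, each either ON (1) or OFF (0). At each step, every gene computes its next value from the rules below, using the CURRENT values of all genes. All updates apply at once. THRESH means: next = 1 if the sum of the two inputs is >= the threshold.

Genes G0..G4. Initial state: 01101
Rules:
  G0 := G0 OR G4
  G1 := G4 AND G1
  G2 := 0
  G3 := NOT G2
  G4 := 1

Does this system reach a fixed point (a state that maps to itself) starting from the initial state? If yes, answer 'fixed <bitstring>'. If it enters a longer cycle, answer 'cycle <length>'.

Answer: fixed 11011

Derivation:
Step 0: 01101
Step 1: G0=G0|G4=0|1=1 G1=G4&G1=1&1=1 G2=0(const) G3=NOT G2=NOT 1=0 G4=1(const) -> 11001
Step 2: G0=G0|G4=1|1=1 G1=G4&G1=1&1=1 G2=0(const) G3=NOT G2=NOT 0=1 G4=1(const) -> 11011
Step 3: G0=G0|G4=1|1=1 G1=G4&G1=1&1=1 G2=0(const) G3=NOT G2=NOT 0=1 G4=1(const) -> 11011
Fixed point reached at step 2: 11011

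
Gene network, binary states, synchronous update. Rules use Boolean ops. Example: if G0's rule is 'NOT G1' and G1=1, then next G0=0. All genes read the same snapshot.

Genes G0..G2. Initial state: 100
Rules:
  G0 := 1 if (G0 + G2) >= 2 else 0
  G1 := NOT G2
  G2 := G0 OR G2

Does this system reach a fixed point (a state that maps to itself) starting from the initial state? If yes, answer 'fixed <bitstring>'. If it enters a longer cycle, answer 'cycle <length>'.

Step 0: 100
Step 1: G0=(1+0>=2)=0 G1=NOT G2=NOT 0=1 G2=G0|G2=1|0=1 -> 011
Step 2: G0=(0+1>=2)=0 G1=NOT G2=NOT 1=0 G2=G0|G2=0|1=1 -> 001
Step 3: G0=(0+1>=2)=0 G1=NOT G2=NOT 1=0 G2=G0|G2=0|1=1 -> 001
Fixed point reached at step 2: 001

Answer: fixed 001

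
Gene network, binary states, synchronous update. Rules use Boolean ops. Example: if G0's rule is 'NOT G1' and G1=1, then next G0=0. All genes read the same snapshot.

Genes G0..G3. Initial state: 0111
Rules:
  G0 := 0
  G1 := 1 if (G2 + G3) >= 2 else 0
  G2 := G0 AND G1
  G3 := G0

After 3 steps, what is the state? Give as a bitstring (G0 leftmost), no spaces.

Step 1: G0=0(const) G1=(1+1>=2)=1 G2=G0&G1=0&1=0 G3=G0=0 -> 0100
Step 2: G0=0(const) G1=(0+0>=2)=0 G2=G0&G1=0&1=0 G3=G0=0 -> 0000
Step 3: G0=0(const) G1=(0+0>=2)=0 G2=G0&G1=0&0=0 G3=G0=0 -> 0000

0000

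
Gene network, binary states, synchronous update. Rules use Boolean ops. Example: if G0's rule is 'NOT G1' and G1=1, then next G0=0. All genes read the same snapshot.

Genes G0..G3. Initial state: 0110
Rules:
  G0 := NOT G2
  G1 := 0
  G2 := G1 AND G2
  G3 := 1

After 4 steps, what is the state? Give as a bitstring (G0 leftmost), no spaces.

Step 1: G0=NOT G2=NOT 1=0 G1=0(const) G2=G1&G2=1&1=1 G3=1(const) -> 0011
Step 2: G0=NOT G2=NOT 1=0 G1=0(const) G2=G1&G2=0&1=0 G3=1(const) -> 0001
Step 3: G0=NOT G2=NOT 0=1 G1=0(const) G2=G1&G2=0&0=0 G3=1(const) -> 1001
Step 4: G0=NOT G2=NOT 0=1 G1=0(const) G2=G1&G2=0&0=0 G3=1(const) -> 1001

1001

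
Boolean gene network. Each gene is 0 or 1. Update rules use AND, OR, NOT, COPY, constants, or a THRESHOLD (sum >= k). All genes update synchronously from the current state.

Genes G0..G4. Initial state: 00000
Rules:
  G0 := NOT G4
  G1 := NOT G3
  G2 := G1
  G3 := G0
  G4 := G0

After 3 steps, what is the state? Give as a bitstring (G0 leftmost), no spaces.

Step 1: G0=NOT G4=NOT 0=1 G1=NOT G3=NOT 0=1 G2=G1=0 G3=G0=0 G4=G0=0 -> 11000
Step 2: G0=NOT G4=NOT 0=1 G1=NOT G3=NOT 0=1 G2=G1=1 G3=G0=1 G4=G0=1 -> 11111
Step 3: G0=NOT G4=NOT 1=0 G1=NOT G3=NOT 1=0 G2=G1=1 G3=G0=1 G4=G0=1 -> 00111

00111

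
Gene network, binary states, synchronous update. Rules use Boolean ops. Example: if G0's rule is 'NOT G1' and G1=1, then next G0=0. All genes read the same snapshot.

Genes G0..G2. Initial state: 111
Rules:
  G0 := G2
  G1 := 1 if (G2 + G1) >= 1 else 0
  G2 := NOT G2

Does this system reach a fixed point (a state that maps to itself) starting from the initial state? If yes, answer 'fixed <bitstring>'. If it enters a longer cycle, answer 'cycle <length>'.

Answer: cycle 2

Derivation:
Step 0: 111
Step 1: G0=G2=1 G1=(1+1>=1)=1 G2=NOT G2=NOT 1=0 -> 110
Step 2: G0=G2=0 G1=(0+1>=1)=1 G2=NOT G2=NOT 0=1 -> 011
Step 3: G0=G2=1 G1=(1+1>=1)=1 G2=NOT G2=NOT 1=0 -> 110
Cycle of length 2 starting at step 1 -> no fixed point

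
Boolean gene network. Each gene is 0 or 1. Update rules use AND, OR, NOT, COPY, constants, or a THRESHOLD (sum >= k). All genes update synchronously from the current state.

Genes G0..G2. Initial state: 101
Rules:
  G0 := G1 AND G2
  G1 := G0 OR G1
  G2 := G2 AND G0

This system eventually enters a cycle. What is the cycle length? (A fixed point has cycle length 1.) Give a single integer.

Step 0: 101
Step 1: G0=G1&G2=0&1=0 G1=G0|G1=1|0=1 G2=G2&G0=1&1=1 -> 011
Step 2: G0=G1&G2=1&1=1 G1=G0|G1=0|1=1 G2=G2&G0=1&0=0 -> 110
Step 3: G0=G1&G2=1&0=0 G1=G0|G1=1|1=1 G2=G2&G0=0&1=0 -> 010
Step 4: G0=G1&G2=1&0=0 G1=G0|G1=0|1=1 G2=G2&G0=0&0=0 -> 010
State from step 4 equals state from step 3 -> cycle length 1

Answer: 1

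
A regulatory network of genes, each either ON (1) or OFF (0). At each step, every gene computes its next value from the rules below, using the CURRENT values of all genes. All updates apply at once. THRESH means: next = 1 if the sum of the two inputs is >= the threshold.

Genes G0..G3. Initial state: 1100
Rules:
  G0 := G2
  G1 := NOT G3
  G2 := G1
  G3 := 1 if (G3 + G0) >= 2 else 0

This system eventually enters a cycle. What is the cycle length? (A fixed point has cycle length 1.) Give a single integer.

Answer: 1

Derivation:
Step 0: 1100
Step 1: G0=G2=0 G1=NOT G3=NOT 0=1 G2=G1=1 G3=(0+1>=2)=0 -> 0110
Step 2: G0=G2=1 G1=NOT G3=NOT 0=1 G2=G1=1 G3=(0+0>=2)=0 -> 1110
Step 3: G0=G2=1 G1=NOT G3=NOT 0=1 G2=G1=1 G3=(0+1>=2)=0 -> 1110
State from step 3 equals state from step 2 -> cycle length 1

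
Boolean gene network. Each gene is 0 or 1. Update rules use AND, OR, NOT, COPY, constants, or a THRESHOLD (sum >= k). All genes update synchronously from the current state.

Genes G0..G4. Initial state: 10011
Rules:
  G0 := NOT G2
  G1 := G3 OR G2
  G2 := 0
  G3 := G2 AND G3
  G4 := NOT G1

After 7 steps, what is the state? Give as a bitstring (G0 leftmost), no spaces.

Step 1: G0=NOT G2=NOT 0=1 G1=G3|G2=1|0=1 G2=0(const) G3=G2&G3=0&1=0 G4=NOT G1=NOT 0=1 -> 11001
Step 2: G0=NOT G2=NOT 0=1 G1=G3|G2=0|0=0 G2=0(const) G3=G2&G3=0&0=0 G4=NOT G1=NOT 1=0 -> 10000
Step 3: G0=NOT G2=NOT 0=1 G1=G3|G2=0|0=0 G2=0(const) G3=G2&G3=0&0=0 G4=NOT G1=NOT 0=1 -> 10001
Step 4: G0=NOT G2=NOT 0=1 G1=G3|G2=0|0=0 G2=0(const) G3=G2&G3=0&0=0 G4=NOT G1=NOT 0=1 -> 10001
Step 5: G0=NOT G2=NOT 0=1 G1=G3|G2=0|0=0 G2=0(const) G3=G2&G3=0&0=0 G4=NOT G1=NOT 0=1 -> 10001
Step 6: G0=NOT G2=NOT 0=1 G1=G3|G2=0|0=0 G2=0(const) G3=G2&G3=0&0=0 G4=NOT G1=NOT 0=1 -> 10001
Step 7: G0=NOT G2=NOT 0=1 G1=G3|G2=0|0=0 G2=0(const) G3=G2&G3=0&0=0 G4=NOT G1=NOT 0=1 -> 10001

10001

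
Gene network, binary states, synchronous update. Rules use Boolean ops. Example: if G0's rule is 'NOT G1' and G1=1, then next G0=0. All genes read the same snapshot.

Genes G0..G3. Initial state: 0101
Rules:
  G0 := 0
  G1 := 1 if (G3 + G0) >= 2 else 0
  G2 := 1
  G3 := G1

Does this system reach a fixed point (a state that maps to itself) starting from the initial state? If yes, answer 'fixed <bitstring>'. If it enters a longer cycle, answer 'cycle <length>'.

Step 0: 0101
Step 1: G0=0(const) G1=(1+0>=2)=0 G2=1(const) G3=G1=1 -> 0011
Step 2: G0=0(const) G1=(1+0>=2)=0 G2=1(const) G3=G1=0 -> 0010
Step 3: G0=0(const) G1=(0+0>=2)=0 G2=1(const) G3=G1=0 -> 0010
Fixed point reached at step 2: 0010

Answer: fixed 0010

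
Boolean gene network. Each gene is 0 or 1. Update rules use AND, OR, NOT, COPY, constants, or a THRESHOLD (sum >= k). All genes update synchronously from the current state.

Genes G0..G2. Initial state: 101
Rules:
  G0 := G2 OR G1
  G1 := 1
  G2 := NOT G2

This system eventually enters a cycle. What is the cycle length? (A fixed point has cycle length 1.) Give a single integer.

Step 0: 101
Step 1: G0=G2|G1=1|0=1 G1=1(const) G2=NOT G2=NOT 1=0 -> 110
Step 2: G0=G2|G1=0|1=1 G1=1(const) G2=NOT G2=NOT 0=1 -> 111
Step 3: G0=G2|G1=1|1=1 G1=1(const) G2=NOT G2=NOT 1=0 -> 110
State from step 3 equals state from step 1 -> cycle length 2

Answer: 2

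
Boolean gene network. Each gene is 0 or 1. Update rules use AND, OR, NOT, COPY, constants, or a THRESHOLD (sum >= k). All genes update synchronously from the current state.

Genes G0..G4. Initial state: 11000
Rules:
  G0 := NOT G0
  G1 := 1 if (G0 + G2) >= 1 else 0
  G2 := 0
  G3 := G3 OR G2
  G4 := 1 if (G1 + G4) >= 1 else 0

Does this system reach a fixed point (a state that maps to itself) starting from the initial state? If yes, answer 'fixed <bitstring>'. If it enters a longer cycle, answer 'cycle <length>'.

Answer: cycle 2

Derivation:
Step 0: 11000
Step 1: G0=NOT G0=NOT 1=0 G1=(1+0>=1)=1 G2=0(const) G3=G3|G2=0|0=0 G4=(1+0>=1)=1 -> 01001
Step 2: G0=NOT G0=NOT 0=1 G1=(0+0>=1)=0 G2=0(const) G3=G3|G2=0|0=0 G4=(1+1>=1)=1 -> 10001
Step 3: G0=NOT G0=NOT 1=0 G1=(1+0>=1)=1 G2=0(const) G3=G3|G2=0|0=0 G4=(0+1>=1)=1 -> 01001
Cycle of length 2 starting at step 1 -> no fixed point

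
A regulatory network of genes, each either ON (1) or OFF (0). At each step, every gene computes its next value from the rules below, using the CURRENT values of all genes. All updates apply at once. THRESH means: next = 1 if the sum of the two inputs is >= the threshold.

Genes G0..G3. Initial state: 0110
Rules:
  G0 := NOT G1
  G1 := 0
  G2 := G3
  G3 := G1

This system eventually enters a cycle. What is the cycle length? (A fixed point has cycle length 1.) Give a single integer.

Answer: 1

Derivation:
Step 0: 0110
Step 1: G0=NOT G1=NOT 1=0 G1=0(const) G2=G3=0 G3=G1=1 -> 0001
Step 2: G0=NOT G1=NOT 0=1 G1=0(const) G2=G3=1 G3=G1=0 -> 1010
Step 3: G0=NOT G1=NOT 0=1 G1=0(const) G2=G3=0 G3=G1=0 -> 1000
Step 4: G0=NOT G1=NOT 0=1 G1=0(const) G2=G3=0 G3=G1=0 -> 1000
State from step 4 equals state from step 3 -> cycle length 1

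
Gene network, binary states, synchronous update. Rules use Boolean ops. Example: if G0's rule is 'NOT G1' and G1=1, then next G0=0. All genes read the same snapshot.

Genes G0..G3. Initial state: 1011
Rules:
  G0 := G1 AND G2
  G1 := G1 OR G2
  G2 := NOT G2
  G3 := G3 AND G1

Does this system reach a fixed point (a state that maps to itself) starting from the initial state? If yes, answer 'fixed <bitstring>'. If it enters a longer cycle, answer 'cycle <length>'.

Step 0: 1011
Step 1: G0=G1&G2=0&1=0 G1=G1|G2=0|1=1 G2=NOT G2=NOT 1=0 G3=G3&G1=1&0=0 -> 0100
Step 2: G0=G1&G2=1&0=0 G1=G1|G2=1|0=1 G2=NOT G2=NOT 0=1 G3=G3&G1=0&1=0 -> 0110
Step 3: G0=G1&G2=1&1=1 G1=G1|G2=1|1=1 G2=NOT G2=NOT 1=0 G3=G3&G1=0&1=0 -> 1100
Step 4: G0=G1&G2=1&0=0 G1=G1|G2=1|0=1 G2=NOT G2=NOT 0=1 G3=G3&G1=0&1=0 -> 0110
Cycle of length 2 starting at step 2 -> no fixed point

Answer: cycle 2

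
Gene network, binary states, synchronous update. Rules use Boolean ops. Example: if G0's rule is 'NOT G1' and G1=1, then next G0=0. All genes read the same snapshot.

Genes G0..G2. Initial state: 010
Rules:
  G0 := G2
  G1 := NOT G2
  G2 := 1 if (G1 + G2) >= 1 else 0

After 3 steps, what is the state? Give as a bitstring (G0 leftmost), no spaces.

Step 1: G0=G2=0 G1=NOT G2=NOT 0=1 G2=(1+0>=1)=1 -> 011
Step 2: G0=G2=1 G1=NOT G2=NOT 1=0 G2=(1+1>=1)=1 -> 101
Step 3: G0=G2=1 G1=NOT G2=NOT 1=0 G2=(0+1>=1)=1 -> 101

101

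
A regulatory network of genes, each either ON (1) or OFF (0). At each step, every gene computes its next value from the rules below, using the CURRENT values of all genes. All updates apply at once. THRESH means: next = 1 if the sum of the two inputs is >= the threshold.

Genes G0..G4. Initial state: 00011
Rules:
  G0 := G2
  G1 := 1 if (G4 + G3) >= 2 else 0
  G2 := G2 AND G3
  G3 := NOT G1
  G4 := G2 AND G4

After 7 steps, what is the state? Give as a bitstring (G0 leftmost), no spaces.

Step 1: G0=G2=0 G1=(1+1>=2)=1 G2=G2&G3=0&1=0 G3=NOT G1=NOT 0=1 G4=G2&G4=0&1=0 -> 01010
Step 2: G0=G2=0 G1=(0+1>=2)=0 G2=G2&G3=0&1=0 G3=NOT G1=NOT 1=0 G4=G2&G4=0&0=0 -> 00000
Step 3: G0=G2=0 G1=(0+0>=2)=0 G2=G2&G3=0&0=0 G3=NOT G1=NOT 0=1 G4=G2&G4=0&0=0 -> 00010
Step 4: G0=G2=0 G1=(0+1>=2)=0 G2=G2&G3=0&1=0 G3=NOT G1=NOT 0=1 G4=G2&G4=0&0=0 -> 00010
Step 5: G0=G2=0 G1=(0+1>=2)=0 G2=G2&G3=0&1=0 G3=NOT G1=NOT 0=1 G4=G2&G4=0&0=0 -> 00010
Step 6: G0=G2=0 G1=(0+1>=2)=0 G2=G2&G3=0&1=0 G3=NOT G1=NOT 0=1 G4=G2&G4=0&0=0 -> 00010
Step 7: G0=G2=0 G1=(0+1>=2)=0 G2=G2&G3=0&1=0 G3=NOT G1=NOT 0=1 G4=G2&G4=0&0=0 -> 00010

00010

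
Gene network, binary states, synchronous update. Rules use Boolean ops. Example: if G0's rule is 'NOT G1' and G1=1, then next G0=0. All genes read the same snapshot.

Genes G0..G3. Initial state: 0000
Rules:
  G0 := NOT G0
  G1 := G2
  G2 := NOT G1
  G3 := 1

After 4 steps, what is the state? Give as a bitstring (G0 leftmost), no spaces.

Step 1: G0=NOT G0=NOT 0=1 G1=G2=0 G2=NOT G1=NOT 0=1 G3=1(const) -> 1011
Step 2: G0=NOT G0=NOT 1=0 G1=G2=1 G2=NOT G1=NOT 0=1 G3=1(const) -> 0111
Step 3: G0=NOT G0=NOT 0=1 G1=G2=1 G2=NOT G1=NOT 1=0 G3=1(const) -> 1101
Step 4: G0=NOT G0=NOT 1=0 G1=G2=0 G2=NOT G1=NOT 1=0 G3=1(const) -> 0001

0001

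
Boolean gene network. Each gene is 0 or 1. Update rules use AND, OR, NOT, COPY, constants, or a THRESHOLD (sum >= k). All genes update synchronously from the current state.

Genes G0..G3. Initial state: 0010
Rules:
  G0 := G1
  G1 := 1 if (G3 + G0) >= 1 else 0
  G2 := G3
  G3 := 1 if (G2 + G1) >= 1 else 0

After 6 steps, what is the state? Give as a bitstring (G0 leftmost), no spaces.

Step 1: G0=G1=0 G1=(0+0>=1)=0 G2=G3=0 G3=(1+0>=1)=1 -> 0001
Step 2: G0=G1=0 G1=(1+0>=1)=1 G2=G3=1 G3=(0+0>=1)=0 -> 0110
Step 3: G0=G1=1 G1=(0+0>=1)=0 G2=G3=0 G3=(1+1>=1)=1 -> 1001
Step 4: G0=G1=0 G1=(1+1>=1)=1 G2=G3=1 G3=(0+0>=1)=0 -> 0110
Step 5: G0=G1=1 G1=(0+0>=1)=0 G2=G3=0 G3=(1+1>=1)=1 -> 1001
Step 6: G0=G1=0 G1=(1+1>=1)=1 G2=G3=1 G3=(0+0>=1)=0 -> 0110

0110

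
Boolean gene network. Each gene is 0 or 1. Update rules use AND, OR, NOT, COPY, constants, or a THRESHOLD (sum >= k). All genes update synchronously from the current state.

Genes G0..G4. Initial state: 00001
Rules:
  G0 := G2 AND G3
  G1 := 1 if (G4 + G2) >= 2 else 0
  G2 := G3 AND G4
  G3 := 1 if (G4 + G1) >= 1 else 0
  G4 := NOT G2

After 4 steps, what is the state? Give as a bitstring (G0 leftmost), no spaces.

Step 1: G0=G2&G3=0&0=0 G1=(1+0>=2)=0 G2=G3&G4=0&1=0 G3=(1+0>=1)=1 G4=NOT G2=NOT 0=1 -> 00011
Step 2: G0=G2&G3=0&1=0 G1=(1+0>=2)=0 G2=G3&G4=1&1=1 G3=(1+0>=1)=1 G4=NOT G2=NOT 0=1 -> 00111
Step 3: G0=G2&G3=1&1=1 G1=(1+1>=2)=1 G2=G3&G4=1&1=1 G3=(1+0>=1)=1 G4=NOT G2=NOT 1=0 -> 11110
Step 4: G0=G2&G3=1&1=1 G1=(0+1>=2)=0 G2=G3&G4=1&0=0 G3=(0+1>=1)=1 G4=NOT G2=NOT 1=0 -> 10010

10010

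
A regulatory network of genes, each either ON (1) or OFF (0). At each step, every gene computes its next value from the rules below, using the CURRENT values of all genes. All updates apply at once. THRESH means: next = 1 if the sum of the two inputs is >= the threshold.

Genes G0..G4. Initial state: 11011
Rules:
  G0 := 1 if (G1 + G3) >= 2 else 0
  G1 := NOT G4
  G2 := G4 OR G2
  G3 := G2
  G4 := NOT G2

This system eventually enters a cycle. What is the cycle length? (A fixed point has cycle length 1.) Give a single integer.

Step 0: 11011
Step 1: G0=(1+1>=2)=1 G1=NOT G4=NOT 1=0 G2=G4|G2=1|0=1 G3=G2=0 G4=NOT G2=NOT 0=1 -> 10101
Step 2: G0=(0+0>=2)=0 G1=NOT G4=NOT 1=0 G2=G4|G2=1|1=1 G3=G2=1 G4=NOT G2=NOT 1=0 -> 00110
Step 3: G0=(0+1>=2)=0 G1=NOT G4=NOT 0=1 G2=G4|G2=0|1=1 G3=G2=1 G4=NOT G2=NOT 1=0 -> 01110
Step 4: G0=(1+1>=2)=1 G1=NOT G4=NOT 0=1 G2=G4|G2=0|1=1 G3=G2=1 G4=NOT G2=NOT 1=0 -> 11110
Step 5: G0=(1+1>=2)=1 G1=NOT G4=NOT 0=1 G2=G4|G2=0|1=1 G3=G2=1 G4=NOT G2=NOT 1=0 -> 11110
State from step 5 equals state from step 4 -> cycle length 1

Answer: 1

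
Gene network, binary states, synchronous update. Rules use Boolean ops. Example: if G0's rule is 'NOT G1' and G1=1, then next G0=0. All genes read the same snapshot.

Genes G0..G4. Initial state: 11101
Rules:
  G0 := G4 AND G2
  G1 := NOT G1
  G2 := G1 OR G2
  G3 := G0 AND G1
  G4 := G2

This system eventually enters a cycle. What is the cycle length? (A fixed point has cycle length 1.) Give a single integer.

Answer: 2

Derivation:
Step 0: 11101
Step 1: G0=G4&G2=1&1=1 G1=NOT G1=NOT 1=0 G2=G1|G2=1|1=1 G3=G0&G1=1&1=1 G4=G2=1 -> 10111
Step 2: G0=G4&G2=1&1=1 G1=NOT G1=NOT 0=1 G2=G1|G2=0|1=1 G3=G0&G1=1&0=0 G4=G2=1 -> 11101
State from step 2 equals state from step 0 -> cycle length 2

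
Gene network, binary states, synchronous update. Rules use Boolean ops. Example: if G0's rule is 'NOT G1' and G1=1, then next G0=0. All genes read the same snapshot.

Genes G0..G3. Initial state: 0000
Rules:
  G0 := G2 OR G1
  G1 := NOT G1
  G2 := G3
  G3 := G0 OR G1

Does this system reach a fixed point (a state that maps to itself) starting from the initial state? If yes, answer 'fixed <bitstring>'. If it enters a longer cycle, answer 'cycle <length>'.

Answer: cycle 2

Derivation:
Step 0: 0000
Step 1: G0=G2|G1=0|0=0 G1=NOT G1=NOT 0=1 G2=G3=0 G3=G0|G1=0|0=0 -> 0100
Step 2: G0=G2|G1=0|1=1 G1=NOT G1=NOT 1=0 G2=G3=0 G3=G0|G1=0|1=1 -> 1001
Step 3: G0=G2|G1=0|0=0 G1=NOT G1=NOT 0=1 G2=G3=1 G3=G0|G1=1|0=1 -> 0111
Step 4: G0=G2|G1=1|1=1 G1=NOT G1=NOT 1=0 G2=G3=1 G3=G0|G1=0|1=1 -> 1011
Step 5: G0=G2|G1=1|0=1 G1=NOT G1=NOT 0=1 G2=G3=1 G3=G0|G1=1|0=1 -> 1111
Step 6: G0=G2|G1=1|1=1 G1=NOT G1=NOT 1=0 G2=G3=1 G3=G0|G1=1|1=1 -> 1011
Cycle of length 2 starting at step 4 -> no fixed point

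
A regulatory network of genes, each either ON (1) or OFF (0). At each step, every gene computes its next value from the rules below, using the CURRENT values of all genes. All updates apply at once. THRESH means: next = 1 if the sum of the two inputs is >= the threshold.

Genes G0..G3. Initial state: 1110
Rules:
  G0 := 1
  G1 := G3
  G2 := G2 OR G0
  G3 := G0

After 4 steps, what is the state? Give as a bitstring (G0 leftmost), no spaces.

Step 1: G0=1(const) G1=G3=0 G2=G2|G0=1|1=1 G3=G0=1 -> 1011
Step 2: G0=1(const) G1=G3=1 G2=G2|G0=1|1=1 G3=G0=1 -> 1111
Step 3: G0=1(const) G1=G3=1 G2=G2|G0=1|1=1 G3=G0=1 -> 1111
Step 4: G0=1(const) G1=G3=1 G2=G2|G0=1|1=1 G3=G0=1 -> 1111

1111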